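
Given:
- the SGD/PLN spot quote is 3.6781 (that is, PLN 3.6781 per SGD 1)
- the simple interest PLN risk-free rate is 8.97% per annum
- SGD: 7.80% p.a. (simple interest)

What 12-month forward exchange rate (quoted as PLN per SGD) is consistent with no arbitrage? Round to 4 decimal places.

3.7180

T = 1 year.
PLN growth factor: 1 + 0.0897×1 = 1.089700.
SGD growth factor: 1 + 0.0780×1 = 1.078000.
So F = 3.6781 × 1.089700 / 1.078000 = 3.718020 (PLN/SGD).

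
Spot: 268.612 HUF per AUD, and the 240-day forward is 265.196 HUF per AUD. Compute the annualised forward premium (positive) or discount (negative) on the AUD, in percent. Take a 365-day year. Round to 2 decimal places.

T = 240/365 years.
Period premium: (265.196 − 268.612)/268.612 = -0.0127172.
×(1/T) gives -1.93% p.a.

-1.93%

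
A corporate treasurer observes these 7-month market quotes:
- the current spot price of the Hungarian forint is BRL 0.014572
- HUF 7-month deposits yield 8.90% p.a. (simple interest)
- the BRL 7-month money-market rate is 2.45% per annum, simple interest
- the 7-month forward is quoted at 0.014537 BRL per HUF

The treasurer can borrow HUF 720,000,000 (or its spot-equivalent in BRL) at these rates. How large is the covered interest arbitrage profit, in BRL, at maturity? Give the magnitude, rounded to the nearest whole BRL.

BRL 368,247

T = 7/12 years.
Keep in HUF, deliver into the forward: 720,000,000·1.0519166667·0.014537 = BRL 11,010,033.06.
Swap to BRL now, deposit: 720,000,000·0.014572·1.0142916667 = BRL 10,641,785.88.
The quoted forward overvalues HUF, so borrow BRL, buy HUF at spot, deposit the HUF at 8.90%, and sell the proceeds forward at 0.014537.
The gap between the two covered legs is BRL 368,247.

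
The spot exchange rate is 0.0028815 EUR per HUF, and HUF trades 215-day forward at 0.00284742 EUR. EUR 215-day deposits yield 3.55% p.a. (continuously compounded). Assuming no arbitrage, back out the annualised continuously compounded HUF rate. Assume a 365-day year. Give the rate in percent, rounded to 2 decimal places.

5.57%

T = 215/365 years.
CIP gives F = S · g_EUR/g_HUF, so g_EUR/g_HUF = 0.00284742/0.0028815 = 0.9881728.
The EUR side grows by e^(0.0355×215/365) = 1.0211311.
Hence g_HUF = 1.0333528.
r = ln(1.0333528)/(215/365) = 0.055698 → 5.57%.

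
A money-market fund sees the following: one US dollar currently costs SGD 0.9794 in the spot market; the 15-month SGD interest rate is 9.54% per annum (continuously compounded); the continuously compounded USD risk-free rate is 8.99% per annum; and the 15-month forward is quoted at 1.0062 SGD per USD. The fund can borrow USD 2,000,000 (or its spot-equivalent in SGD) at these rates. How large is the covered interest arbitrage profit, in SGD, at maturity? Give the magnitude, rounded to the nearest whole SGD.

T = 15/12 years.
Keep in USD, deliver into the forward: 2,000,000·1.118932382·1.0062 = SGD 2,251,739.53.
Swap to SGD now, deposit: 2,000,000·0.9794·1.126651546 = SGD 2,206,885.05.
The quoted forward overvalues USD, so borrow SGD, buy USD at spot, deposit the USD at 8.99%, and sell the proceeds forward at 1.0062.
Arbitrage profit = |2,251,739.53 − 2,206,885.05| = SGD 44,854.

SGD 44,854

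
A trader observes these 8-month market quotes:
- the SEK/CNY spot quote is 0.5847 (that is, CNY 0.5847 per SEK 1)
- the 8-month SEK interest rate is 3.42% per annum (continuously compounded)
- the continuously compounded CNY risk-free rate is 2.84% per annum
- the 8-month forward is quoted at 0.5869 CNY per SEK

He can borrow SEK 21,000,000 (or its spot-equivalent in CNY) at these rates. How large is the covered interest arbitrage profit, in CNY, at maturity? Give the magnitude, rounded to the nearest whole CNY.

CNY 95,744

T = 8/12 years.
Route A — deposit SEK, sell forward: 21,000,000 × 1.0230619067 × 0.5869 = CNY 12,609,135.69.
Route B — convert at spot, deposit CNY: 21,000,000 × 0.5847 × 1.0191137054 = CNY 12,513,391.45.
The quoted forward overvalues SEK, so borrow CNY, buy SEK at spot, deposit the SEK at 3.42%, and sell the proceeds forward at 0.5869.
Profit = 12,609,135.69 − 12,513,391.45 = CNY 95,744.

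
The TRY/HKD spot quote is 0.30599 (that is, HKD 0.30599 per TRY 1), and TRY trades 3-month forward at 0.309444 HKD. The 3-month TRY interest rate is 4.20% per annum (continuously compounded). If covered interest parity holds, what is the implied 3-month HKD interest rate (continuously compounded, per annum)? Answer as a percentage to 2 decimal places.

8.69%

T = 3/12 years.
By CIP, F/S equals the HKD-to-TRY growth ratio: 0.309444/0.30599 = 1.0112880.
TRY growth factor: e^(0.0420×3/12) = 1.0105553.
That pins the HKD growth at 1.0219624.
Take logs: ln 1.0219624 / (3/12) = 0.086899, so 8.69%.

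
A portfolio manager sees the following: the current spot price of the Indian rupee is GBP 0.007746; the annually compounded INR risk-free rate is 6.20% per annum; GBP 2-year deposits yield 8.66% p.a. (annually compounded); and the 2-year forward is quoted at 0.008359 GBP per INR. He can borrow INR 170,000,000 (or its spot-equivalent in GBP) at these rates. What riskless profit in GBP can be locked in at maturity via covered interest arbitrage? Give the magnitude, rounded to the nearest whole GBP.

GBP 47,931

T = 2 years.
Keep in INR, deliver into the forward: 170,000,000·1.127844·0.008359 = GBP 1,602,700.16.
Swap to GBP now, deposit: 170,000,000·0.007746·1.18069956 = GBP 1,554,768.79.
The quoted forward overvalues INR, so borrow GBP, buy INR at spot, deposit the INR at 6.20%, and sell the proceeds forward at 0.008359.
The gap between the two covered legs is GBP 47,931.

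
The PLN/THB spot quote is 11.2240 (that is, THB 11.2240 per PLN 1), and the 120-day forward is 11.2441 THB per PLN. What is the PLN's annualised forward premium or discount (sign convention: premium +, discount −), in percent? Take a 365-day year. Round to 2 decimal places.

T = 120/365 years.
PLN trades forward at +0.17908% vs spot over the period.
×(1/T) gives 0.54% p.a.

+0.54%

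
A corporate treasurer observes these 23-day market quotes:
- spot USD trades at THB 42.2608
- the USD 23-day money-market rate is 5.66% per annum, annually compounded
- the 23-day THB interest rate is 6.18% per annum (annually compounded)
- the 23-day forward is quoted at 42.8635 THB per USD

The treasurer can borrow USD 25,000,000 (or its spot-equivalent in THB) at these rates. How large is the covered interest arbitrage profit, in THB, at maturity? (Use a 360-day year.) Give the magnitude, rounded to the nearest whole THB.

T = 23/360 years.
Keep in USD, deliver into the forward: 25,000,000·1.003523673404·42.8635 = THB 1,075,363,424.37.
Swap to THB now, deposit: 25,000,000·42.2608·1.003838482529 = THB 1,060,575,433.56.
The quoted forward overvalues USD, so borrow THB, buy USD at spot, deposit the USD at 5.66%, and sell the proceeds forward at 42.8635.
The gap between the two covered legs is THB 14,787,991.

THB 14,787,991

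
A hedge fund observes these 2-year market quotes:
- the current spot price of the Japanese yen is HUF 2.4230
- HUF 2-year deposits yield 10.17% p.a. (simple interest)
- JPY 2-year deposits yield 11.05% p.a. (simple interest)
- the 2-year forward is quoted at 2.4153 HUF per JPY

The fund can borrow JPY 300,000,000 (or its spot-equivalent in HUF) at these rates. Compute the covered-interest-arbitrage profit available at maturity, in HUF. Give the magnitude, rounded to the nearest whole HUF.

HUF 9,972,930

T = 2 years.
Keep in JPY, deliver into the forward: 300,000,000·1.221000·2.4153 = HUF 884,724,390.00.
Swap to HUF now, deposit: 300,000,000·2.4230·1.203400 = HUF 874,751,460.00.
The quoted forward overvalues JPY, so borrow HUF, buy JPY at spot, deposit the JPY at 11.05%, and sell the proceeds forward at 2.4153.
The gap between the two covered legs is HUF 9,972,930.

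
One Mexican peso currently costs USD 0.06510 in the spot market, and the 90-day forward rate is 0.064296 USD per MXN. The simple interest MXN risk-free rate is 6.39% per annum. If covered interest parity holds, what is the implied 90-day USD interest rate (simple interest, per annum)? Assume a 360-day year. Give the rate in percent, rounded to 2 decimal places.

T = 90/360 years.
F/S = 0.064296/0.0651 = 0.9876498 = (growth of USD) / (growth of MXN).
The MXN side grows by 1 + 0.0639×90/360 = 1.015975.
That pins the USD growth at 1.0034275.
r = (1.0034275 − 1)/(90/360) = 0.013710 → 1.37%.

1.37%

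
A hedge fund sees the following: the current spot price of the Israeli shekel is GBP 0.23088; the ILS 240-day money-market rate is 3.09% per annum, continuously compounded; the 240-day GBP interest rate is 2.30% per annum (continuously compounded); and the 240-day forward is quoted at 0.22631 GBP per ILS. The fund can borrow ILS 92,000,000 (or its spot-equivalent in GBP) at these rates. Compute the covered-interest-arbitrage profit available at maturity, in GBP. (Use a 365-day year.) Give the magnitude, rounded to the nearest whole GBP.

GBP 316,760

T = 240/365 years.
Route A — deposit ILS, sell forward: 92,000,000 × 1.0205256199 × 0.22631 = GBP 21,247,874.08.
Route B — convert at spot, deposit GBP: 92,000,000 × 0.23088 × 1.0152382233 = GBP 21,564,634.49.
The quoted forward undervalues ILS, so borrow ILS, convert to GBP at spot, deposit the GBP at 2.30%, and buy ILS forward at 0.22631 to cover the loan.
Profit = 21,564,634.49 − 21,247,874.08 = GBP 316,760.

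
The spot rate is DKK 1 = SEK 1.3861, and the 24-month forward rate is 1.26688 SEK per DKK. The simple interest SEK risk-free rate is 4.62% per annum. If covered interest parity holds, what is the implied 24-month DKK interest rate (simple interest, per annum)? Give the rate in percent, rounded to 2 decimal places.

9.76%

T = 2 years.
F/S = 1.26688/1.3861 = 0.9139889 = (growth of SEK) / (growth of DKK).
The SEK side grows by 1 + 0.0462×2 = 1.092400.
That pins the DKK growth at 1.1952005.
r = (1.1952005 − 1)/2 = 0.097600 → 9.76%.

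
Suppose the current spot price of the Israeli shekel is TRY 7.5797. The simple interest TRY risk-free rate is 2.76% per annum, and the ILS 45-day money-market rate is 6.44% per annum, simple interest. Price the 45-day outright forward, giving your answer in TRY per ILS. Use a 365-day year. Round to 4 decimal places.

T = 45/365 years.
Growth of 1 TRY over T: 1 + 0.0276×45/365 = 1.0034027.
ILS growth factor: 1 + 0.0644×45/365 = 1.0079397.
CIP: F = S · (grow TRY)/(grow ILS) = 7.5797 × 1.0034027/1.0079397 = 7.545582 TRY per ILS.

7.5456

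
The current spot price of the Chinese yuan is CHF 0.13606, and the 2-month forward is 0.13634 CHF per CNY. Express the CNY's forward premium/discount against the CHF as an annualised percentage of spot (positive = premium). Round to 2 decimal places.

T = 2/12 years.
CNY trades forward at +0.20579% vs spot over the period.
×(1/T) gives 1.23% p.a.

+1.23%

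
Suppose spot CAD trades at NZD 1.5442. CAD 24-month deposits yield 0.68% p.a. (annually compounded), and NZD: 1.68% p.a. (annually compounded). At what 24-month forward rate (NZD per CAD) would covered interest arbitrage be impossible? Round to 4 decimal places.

T = 2 years.
NZD growth factor: (1 + 0.0168)^2 = 1.0338822.
CAD accumulates by (1 + 0.0068)^2 = 1.0136462.
CIP: F = S · (grow NZD)/(grow CAD) = 1.5442 × 1.0338822/1.0136462 = 1.575028 NZD per CAD.

1.5750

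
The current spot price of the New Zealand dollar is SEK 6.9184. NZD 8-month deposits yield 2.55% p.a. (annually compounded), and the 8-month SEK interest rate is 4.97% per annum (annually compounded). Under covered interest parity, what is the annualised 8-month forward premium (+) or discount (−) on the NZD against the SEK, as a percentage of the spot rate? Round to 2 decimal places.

+2.35%

T = 8/12 years.
No-arbitrage forward: 6.9184 × 1.0328648 / 1.0169286 = 7.0268176 SEK/NZD.
Annualised premium = (F − S)/S × (1/T) = (7.0268176 − 6.9184)/6.9184 ÷ (8/12) = 2.35%.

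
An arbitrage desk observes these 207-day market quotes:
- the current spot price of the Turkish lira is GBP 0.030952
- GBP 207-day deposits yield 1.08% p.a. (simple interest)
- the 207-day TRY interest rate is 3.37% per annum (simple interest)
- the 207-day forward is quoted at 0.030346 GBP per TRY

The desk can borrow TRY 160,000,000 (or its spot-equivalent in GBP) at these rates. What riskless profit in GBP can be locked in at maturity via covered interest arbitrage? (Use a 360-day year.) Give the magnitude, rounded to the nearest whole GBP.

T = 207/360 years.
Keep in TRY, deliver into the forward: 160,000,000·1.0193775·0.030346 = GBP 4,949,444.74.
Swap to GBP now, deposit: 160,000,000·0.030952·1.006210 = GBP 4,983,073.91.
The quoted forward undervalues TRY, so borrow TRY, convert to GBP at spot, deposit the GBP at 1.08%, and buy TRY forward at 0.030346 to cover the loan.
Profit = 4,983,073.91 − 4,949,444.74 = GBP 33,629.

GBP 33,629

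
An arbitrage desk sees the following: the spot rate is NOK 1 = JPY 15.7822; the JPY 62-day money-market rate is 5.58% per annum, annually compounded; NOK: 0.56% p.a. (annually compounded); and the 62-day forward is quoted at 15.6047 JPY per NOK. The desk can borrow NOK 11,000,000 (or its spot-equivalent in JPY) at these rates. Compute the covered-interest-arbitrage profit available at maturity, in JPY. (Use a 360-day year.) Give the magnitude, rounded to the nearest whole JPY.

T = 62/360 years.
Route A — deposit NOK, sell forward: 11,000,000 × 1.00096221667 × 15.6047 = JPY 171,816,866.13.
Route B — convert at spot, deposit JPY: 11,000,000 × 15.7822 × 1.0093953169 = JPY 175,235,266.47.
The quoted forward undervalues NOK, so borrow NOK, convert to JPY at spot, deposit the JPY at 5.58%, and buy NOK forward at 15.6047 to cover the loan.
The gap between the two covered legs is JPY 3,418,400.

JPY 3,418,400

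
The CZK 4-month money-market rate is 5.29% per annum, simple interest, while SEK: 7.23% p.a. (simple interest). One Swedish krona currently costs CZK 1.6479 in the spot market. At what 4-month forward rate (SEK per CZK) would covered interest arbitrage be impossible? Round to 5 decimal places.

0.61069

T = 4/12 years.
Growth of 1 CZK over T: 1 + 0.0529×4/12 = 1.0176333.
Growth of 1 SEK over T: 1 + 0.0723×4/12 = 1.024100.
CIP: F = S · (grow CZK)/(grow SEK) = 1.6479 × 1.0176333/1.024100 = 1.637494 CZK per SEK.
Quoted the other way: 1/1.637494 = 0.61069 SEK per CZK.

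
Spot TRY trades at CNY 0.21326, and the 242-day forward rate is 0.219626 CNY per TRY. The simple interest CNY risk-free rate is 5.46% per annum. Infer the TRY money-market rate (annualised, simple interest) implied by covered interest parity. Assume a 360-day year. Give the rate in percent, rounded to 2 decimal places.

0.99%

T = 242/360 years.
F/S = 0.219626/0.21326 = 1.0298509 = (growth of CNY) / (growth of TRY).
CNY growth factor: 1 + 0.0546×242/360 = 1.0367033.
So the TRY growth factor = 1.0066538.
r = (1.0066538 − 1)/(242/360) = 0.009898 → 0.99%.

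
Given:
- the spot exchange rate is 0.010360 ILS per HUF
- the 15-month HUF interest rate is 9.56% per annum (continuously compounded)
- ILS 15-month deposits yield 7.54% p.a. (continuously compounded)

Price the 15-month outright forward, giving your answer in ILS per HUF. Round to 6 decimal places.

T = 15/12 years.
Growth of 1 ILS over T: e^(0.0754×15/12) = 1.0988344.
HUF accumulates by e^(0.0956×15/12) = 1.1269332.
CIP: F = S · (grow ILS)/(grow HUF) = 0.01036 × 1.0988344/1.1269332 = 0.01010169 ILS per HUF.

0.010102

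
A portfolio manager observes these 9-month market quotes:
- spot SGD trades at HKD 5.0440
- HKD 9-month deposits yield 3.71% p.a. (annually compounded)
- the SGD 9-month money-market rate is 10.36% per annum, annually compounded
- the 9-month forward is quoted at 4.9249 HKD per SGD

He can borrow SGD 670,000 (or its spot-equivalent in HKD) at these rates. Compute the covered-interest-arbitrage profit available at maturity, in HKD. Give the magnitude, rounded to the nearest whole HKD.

T = 9/12 years.
Route A — deposit SGD, sell forward: 670,000 × 1.076734848 × 4.9249 = HKD 3,552,883.67.
Route B — convert at spot, deposit HKD: 670,000 × 5.0440 × 1.027697916 = HKD 3,473,084.55.
The quoted forward overvalues SGD, so borrow HKD, buy SGD at spot, deposit the SGD at 10.36%, and sell the proceeds forward at 4.9249.
The gap between the two covered legs is HKD 79,799.

HKD 79,799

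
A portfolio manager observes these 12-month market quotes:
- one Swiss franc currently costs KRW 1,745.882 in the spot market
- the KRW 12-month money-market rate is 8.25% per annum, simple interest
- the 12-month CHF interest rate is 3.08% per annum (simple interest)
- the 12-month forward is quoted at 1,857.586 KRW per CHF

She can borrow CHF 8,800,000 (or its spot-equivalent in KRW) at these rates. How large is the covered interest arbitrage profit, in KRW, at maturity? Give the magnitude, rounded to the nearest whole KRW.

T = 1 year.
Route A — deposit CHF, sell forward: 8,800,000 × 1.030800 × 1857.586 = KRW 16,850,236,909.44.
Route B — convert at spot, deposit KRW: 8,800,000 × 1745.882 × 1.082500 = KRW 16,631,271,932.00.
The quoted forward overvalues CHF, so borrow KRW, buy CHF at spot, deposit the CHF at 3.08%, and sell the proceeds forward at 1,857.586.
The gap between the two covered legs is KRW 218,964,977.

KRW 218,964,977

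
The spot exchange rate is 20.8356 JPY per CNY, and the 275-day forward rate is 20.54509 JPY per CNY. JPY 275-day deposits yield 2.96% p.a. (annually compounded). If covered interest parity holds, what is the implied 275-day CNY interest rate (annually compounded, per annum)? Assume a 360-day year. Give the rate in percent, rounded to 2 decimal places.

4.87%

T = 275/360 years.
CIP gives F = S · g_JPY/g_CNY, so g_JPY/g_CNY = 20.54509/20.8356 = 0.9860570.
JPY growth factor: (1 + 0.0296)^(275/360) = 1.022533.
Hence g_CNY = 1.0369918.
Annualise: 1.0369918^(360/275) − 1 = 0.048700 = 4.87%.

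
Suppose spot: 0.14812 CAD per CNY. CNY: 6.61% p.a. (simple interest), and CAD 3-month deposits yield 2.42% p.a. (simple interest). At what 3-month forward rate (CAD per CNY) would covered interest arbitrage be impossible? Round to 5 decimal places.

T = 3/12 years.
Growth of 1 CAD over T: 1 + 0.0242×3/12 = 1.006050.
Growth of 1 CNY over T: 1 + 0.0661×3/12 = 1.016525.
So F = 0.14812 × 1.006050 / 1.016525 = 0.1465937 (CAD/CNY).

0.14659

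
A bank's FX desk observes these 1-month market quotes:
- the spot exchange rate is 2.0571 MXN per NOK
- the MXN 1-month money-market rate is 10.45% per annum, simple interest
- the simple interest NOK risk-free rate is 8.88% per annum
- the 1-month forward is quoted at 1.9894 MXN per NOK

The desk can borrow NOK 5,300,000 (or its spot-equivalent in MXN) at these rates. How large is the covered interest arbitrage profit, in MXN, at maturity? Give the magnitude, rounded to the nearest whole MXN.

MXN 375,729

T = 1/12 years.
Keep in NOK, deliver into the forward: 5,300,000·1.007400·1.9894 = MXN 10,621,844.27.
Swap to MXN now, deposit: 5,300,000·2.0571·1.0087083333 = MXN 10,997,573.74.
The quoted forward undervalues NOK, so borrow NOK, convert to MXN at spot, deposit the MXN at 10.45%, and buy NOK forward at 1.9894 to cover the loan.
Arbitrage profit = |10,621,844.27 − 10,997,573.74| = MXN 375,729.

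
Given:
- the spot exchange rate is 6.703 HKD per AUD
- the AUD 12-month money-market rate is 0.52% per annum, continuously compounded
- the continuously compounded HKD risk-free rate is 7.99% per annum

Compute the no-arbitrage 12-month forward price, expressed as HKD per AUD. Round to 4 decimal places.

T = 1 year.
HKD accumulates by e^(0.0799×1) = 1.0831787.
AUD accumulates by e^(0.0052×1) = 1.0052135.
Forward (HKD per AUD) = 6.703 × 1.0831787 / 1.0052135 = 7.222890.

7.2229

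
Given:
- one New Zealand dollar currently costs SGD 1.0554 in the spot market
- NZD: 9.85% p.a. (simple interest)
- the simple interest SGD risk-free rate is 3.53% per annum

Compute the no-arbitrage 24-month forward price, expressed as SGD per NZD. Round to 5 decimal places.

0.94395

T = 2 years.
SGD growth factor: 1 + 0.0353×2 = 1.070600.
NZD growth factor: 1 + 0.0985×2 = 1.197000.
CIP: F = S · (grow SGD)/(grow NZD) = 1.0554 × 1.070600/1.197000 = 0.9439526 SGD per NZD.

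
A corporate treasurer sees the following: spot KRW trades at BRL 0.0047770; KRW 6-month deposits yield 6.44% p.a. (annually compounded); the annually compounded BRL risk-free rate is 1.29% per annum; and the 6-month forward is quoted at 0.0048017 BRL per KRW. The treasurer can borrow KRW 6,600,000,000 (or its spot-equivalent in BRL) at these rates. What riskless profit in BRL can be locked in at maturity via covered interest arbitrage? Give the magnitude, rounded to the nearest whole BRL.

BRL 964,851

T = 6/12 years.
Route A — deposit KRW, sell forward: 6,600,000,000 × 1.0316976301 × 0.0048017 = BRL 32,695,756.57.
Route B — convert at spot, deposit BRL: 6,600,000,000 × 0.0047770 × 1.0064293318 = BRL 31,730,905.26.
The quoted forward overvalues KRW, so borrow BRL, buy KRW at spot, deposit the KRW at 6.44%, and sell the proceeds forward at 0.0048017.
Profit = 32,695,756.57 − 31,730,905.26 = BRL 964,851.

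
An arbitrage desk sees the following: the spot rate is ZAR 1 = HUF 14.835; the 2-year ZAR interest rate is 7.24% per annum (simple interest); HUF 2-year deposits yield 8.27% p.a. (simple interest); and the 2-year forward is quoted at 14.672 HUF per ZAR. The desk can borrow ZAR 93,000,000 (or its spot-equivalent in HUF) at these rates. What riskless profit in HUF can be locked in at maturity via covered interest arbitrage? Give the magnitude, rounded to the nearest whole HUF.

HUF 45,774,916

T = 2 years.
Keep in ZAR, deliver into the forward: 93,000,000·1.144800·14.672 = HUF 1,562,075,020.80.
Swap to HUF now, deposit: 93,000,000·14.835·1.165400 = HUF 1,607,849,937.00.
The quoted forward undervalues ZAR, so borrow ZAR, convert to HUF at spot, deposit the HUF at 8.27%, and buy ZAR forward at 14.672 to cover the loan.
Arbitrage profit = |1,562,075,020.80 − 1,607,849,937.00| = HUF 45,774,916.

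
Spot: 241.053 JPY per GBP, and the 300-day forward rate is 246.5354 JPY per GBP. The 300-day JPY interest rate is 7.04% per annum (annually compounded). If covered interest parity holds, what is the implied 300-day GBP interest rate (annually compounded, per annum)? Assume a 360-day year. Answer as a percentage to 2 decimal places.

T = 300/360 years.
CIP gives F = S · g_JPY/g_GBP, so g_JPY/g_GBP = 246.5354/241.053 = 1.0227435.
JPY growth factor: (1 + 0.0704)^(300/360) = 1.0583316.
So the GBP growth factor = 1.0347967.
Annualise: 1.0347967^(360/300) − 1 = 0.041900 = 4.19%.

4.19%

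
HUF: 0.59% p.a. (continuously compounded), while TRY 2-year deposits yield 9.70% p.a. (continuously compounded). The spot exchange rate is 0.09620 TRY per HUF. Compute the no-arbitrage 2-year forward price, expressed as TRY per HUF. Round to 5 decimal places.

0.11543

T = 2 years.
TRY growth factor: e^(0.0970×2) = 1.2140963.
HUF accumulates by e^(0.0059×2) = 1.0118699.
Forward (TRY per HUF) = 0.0962 × 1.2140963 / 1.0118699 = 0.1154260.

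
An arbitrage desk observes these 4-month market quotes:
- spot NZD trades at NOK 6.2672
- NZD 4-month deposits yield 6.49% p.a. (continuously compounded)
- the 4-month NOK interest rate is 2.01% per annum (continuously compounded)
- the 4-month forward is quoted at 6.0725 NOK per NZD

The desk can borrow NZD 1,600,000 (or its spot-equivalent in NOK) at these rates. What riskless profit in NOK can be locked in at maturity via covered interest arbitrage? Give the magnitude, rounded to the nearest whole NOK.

T = 4/12 years.
Route A — deposit NZD, sell forward: 1,600,000 × 1.0218690305 × 6.0725 = NOK 9,928,479.50.
Route B — convert at spot, deposit NOK: 1,600,000 × 6.2672 × 1.0067224952 = NOK 10,094,929.96.
The quoted forward undervalues NZD, so borrow NZD, convert to NOK at spot, deposit the NOK at 2.01%, and buy NZD forward at 6.0725 to cover the loan.
Arbitrage profit = |9,928,479.50 − 10,094,929.96| = NOK 166,450.

NOK 166,450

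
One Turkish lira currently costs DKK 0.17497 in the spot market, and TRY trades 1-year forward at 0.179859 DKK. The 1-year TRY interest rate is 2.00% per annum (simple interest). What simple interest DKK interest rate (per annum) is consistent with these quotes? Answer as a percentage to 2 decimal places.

T = 1 year.
CIP gives F = S · g_DKK/g_TRY, so g_DKK/g_TRY = 0.179859/0.17497 = 1.0279419.
The TRY side grows by 1 + 0.0200×1 = 1.020000.
That pins the DKK growth at 1.0485007.
r = (1.0485007 − 1)/1 = 0.048501 → 4.85%.

4.85%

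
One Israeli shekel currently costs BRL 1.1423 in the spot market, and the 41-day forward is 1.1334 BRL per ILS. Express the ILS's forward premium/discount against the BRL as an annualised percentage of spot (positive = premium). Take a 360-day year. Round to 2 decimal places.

T = 41/360 years.
(F − S)/S = (1.1334 − 1.1423)/1.1423 = -0.0077913.
Annualise by dividing by T: -0.0077913 / (41/360) = -0.068411 → -6.84%.

-6.84%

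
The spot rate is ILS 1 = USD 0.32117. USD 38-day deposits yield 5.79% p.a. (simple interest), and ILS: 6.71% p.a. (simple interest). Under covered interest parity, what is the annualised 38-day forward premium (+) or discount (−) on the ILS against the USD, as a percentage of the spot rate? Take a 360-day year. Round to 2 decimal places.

T = 38/360 years.
No-arbitrage forward: 0.32117 × 1.0061117 / 1.0070828 = 0.32086031 USD/ILS.
(F − S)/S ÷ T = (0.32086031 − 0.32117)/0.32117/(38/360) = -0.009135 → -0.91%.

-0.91%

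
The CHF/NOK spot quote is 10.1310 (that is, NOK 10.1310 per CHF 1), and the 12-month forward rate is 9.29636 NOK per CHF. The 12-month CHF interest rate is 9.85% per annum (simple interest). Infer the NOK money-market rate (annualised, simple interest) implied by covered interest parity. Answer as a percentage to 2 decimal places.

0.80%

T = 1 year.
CIP gives F = S · g_NOK/g_CHF, so g_NOK/g_CHF = 9.29636/10.131 = 0.9176152.
The CHF side grows by 1 + 0.0985×1 = 1.098500.
That pins the NOK growth at 1.0080003.
r = (1.0080003 − 1)/1 = 0.008000 → 0.80%.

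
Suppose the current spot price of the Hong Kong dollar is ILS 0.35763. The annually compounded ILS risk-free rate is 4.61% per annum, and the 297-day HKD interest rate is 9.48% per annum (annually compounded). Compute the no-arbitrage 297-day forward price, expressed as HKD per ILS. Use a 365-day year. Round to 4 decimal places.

2.9017

T = 297/365 years.
Growth of 1 ILS over T: (1 + 0.0461)^(297/365) = 1.0373533.
HKD growth factor: (1 + 0.0948)^(297/365) = 1.0764817.
Forward (ILS per HKD) = 0.35763 × 1.0373533 / 1.0764817 = 0.3446307.
Invert for HKD per ILS: 1 / 0.3446307 = 2.9017.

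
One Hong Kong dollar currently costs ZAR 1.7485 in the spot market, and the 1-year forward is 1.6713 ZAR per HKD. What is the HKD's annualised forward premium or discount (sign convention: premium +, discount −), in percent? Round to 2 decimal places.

T = 1 year.
(F − S)/S = (1.6713 − 1.7485)/1.7485 = -0.0441521.
Annualise by dividing by T: -0.0441521 / 1 = -0.044152 → -4.42%.

-4.42%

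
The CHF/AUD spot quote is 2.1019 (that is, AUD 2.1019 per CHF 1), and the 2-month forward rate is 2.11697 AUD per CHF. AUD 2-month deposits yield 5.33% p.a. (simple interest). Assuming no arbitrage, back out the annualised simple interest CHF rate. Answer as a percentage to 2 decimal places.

1.02%

T = 2/12 years.
F/S = 2.11697/2.1019 = 1.0071697 = (growth of AUD) / (growth of CHF).
AUD growth factor: 1 + 0.0533×2/12 = 1.0088833.
So the CHF growth factor = 1.0017014.
r = (1.0017014 − 1)/(2/12) = 0.010208 → 1.02%.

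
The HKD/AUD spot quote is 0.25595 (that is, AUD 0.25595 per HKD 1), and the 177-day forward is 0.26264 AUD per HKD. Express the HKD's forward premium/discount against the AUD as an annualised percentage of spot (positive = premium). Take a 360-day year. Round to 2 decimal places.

T = 177/360 years.
Period premium: (0.26264 − 0.25595)/0.25595 = 0.0261379.
Per annum: 0.0261379 / (177/360) = 0.053162 = 5.32%.

+5.32%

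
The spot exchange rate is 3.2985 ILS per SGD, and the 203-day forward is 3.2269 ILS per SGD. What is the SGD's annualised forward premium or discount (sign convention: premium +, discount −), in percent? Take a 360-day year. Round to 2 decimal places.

-3.85%

T = 203/360 years.
(F − S)/S = (3.2269 − 3.2985)/3.2985 = -0.0217068.
Annualise by dividing by T: -0.0217068 / (203/360) = -0.038495 → -3.85%.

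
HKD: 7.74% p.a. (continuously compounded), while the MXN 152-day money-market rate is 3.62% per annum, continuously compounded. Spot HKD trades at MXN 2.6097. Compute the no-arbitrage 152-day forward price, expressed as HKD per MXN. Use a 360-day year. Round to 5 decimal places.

0.38991

T = 152/360 years.
Growth of 1 MXN over T: e^(0.0362×152/360) = 1.0154018.
HKD accumulates by e^(0.0774×152/360) = 1.0332199.
CIP: F = S · (grow MXN)/(grow HKD) = 2.6097 × 1.0154018/1.0332199 = 2.564695 MXN per HKD.
Quoted the other way: 1/2.564695 = 0.38991 HKD per MXN.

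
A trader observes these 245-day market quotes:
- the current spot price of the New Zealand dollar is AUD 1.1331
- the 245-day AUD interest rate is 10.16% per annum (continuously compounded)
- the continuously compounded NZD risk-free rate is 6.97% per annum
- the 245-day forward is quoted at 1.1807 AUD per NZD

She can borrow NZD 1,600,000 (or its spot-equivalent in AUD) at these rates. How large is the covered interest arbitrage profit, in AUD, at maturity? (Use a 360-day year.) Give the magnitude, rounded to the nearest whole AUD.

T = 245/360 years.
Invest the NZD and cover forward: 1,600,000 × 1.04857775 × 1.1807 = AUD 1,980,889.20.
Convert at spot and invest in AUD: 1,600,000 × 1.1331 × 1.071590983 = AUD 1,942,751.59.
The quoted forward overvalues NZD, so borrow AUD, buy NZD at spot, deposit the NZD at 6.97%, and sell the proceeds forward at 1.1807.
Profit = 1,980,889.20 − 1,942,751.59 = AUD 38,138.

AUD 38,138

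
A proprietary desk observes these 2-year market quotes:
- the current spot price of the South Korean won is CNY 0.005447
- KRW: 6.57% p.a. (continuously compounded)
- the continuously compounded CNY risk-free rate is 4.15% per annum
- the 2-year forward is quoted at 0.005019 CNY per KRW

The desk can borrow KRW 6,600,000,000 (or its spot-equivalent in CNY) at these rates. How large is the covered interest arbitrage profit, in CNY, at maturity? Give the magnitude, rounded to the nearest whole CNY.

T = 2 years.
Route A — deposit KRW, sell forward: 6,600,000,000 × 1.1404238596 × 0.005019 = CNY 37,776,996.52.
Route B — convert at spot, deposit CNY: 6,600,000,000 × 0.005447 × 1.0865418085 = CNY 39,061,395.32.
The quoted forward undervalues KRW, so borrow KRW, convert to CNY at spot, deposit the CNY at 4.15%, and buy KRW forward at 0.005019 to cover the loan.
Profit = 39,061,395.32 − 37,776,996.52 = CNY 1,284,399.

CNY 1,284,399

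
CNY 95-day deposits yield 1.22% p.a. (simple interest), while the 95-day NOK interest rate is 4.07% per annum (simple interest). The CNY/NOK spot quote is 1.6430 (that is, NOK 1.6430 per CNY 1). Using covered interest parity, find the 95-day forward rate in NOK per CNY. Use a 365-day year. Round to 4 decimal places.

T = 95/365 years.
Growth of 1 NOK over T: 1 + 0.0407×95/365 = 1.0105932.
CNY growth factor: 1 + 0.0122×95/365 = 1.0031753.
Forward (NOK per CNY) = 1.643 × 1.0105932 / 1.0031753 = 1.655149.

1.6551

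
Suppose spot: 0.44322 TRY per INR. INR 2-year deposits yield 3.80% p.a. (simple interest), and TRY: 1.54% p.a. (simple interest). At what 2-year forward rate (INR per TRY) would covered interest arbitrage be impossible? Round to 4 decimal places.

2.3551

T = 2 years.
Growth of 1 TRY over T: 1 + 0.0154×2 = 1.030800.
INR accumulates by 1 + 0.0380×2 = 1.076000.
CIP: F = S · (grow TRY)/(grow INR) = 0.44322 × 1.030800/1.076000 = 0.4246015 TRY per INR.
Quoted the other way: 1/0.4246015 = 2.3551 INR per TRY.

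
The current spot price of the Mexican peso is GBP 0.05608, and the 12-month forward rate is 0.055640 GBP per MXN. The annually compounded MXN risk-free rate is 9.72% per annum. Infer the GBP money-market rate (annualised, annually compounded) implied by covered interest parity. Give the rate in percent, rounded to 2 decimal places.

T = 1 year.
By CIP, F/S equals the GBP-to-MXN growth ratio: 0.05564/0.05608 = 0.9921541.
The MXN side grows by (1 + 0.0972)^1 = 1.097200.
Hence g_GBP = 1.0885915.
Annualise: 1.0885915^(1/1) − 1 = 0.088591 = 8.86%.

8.86%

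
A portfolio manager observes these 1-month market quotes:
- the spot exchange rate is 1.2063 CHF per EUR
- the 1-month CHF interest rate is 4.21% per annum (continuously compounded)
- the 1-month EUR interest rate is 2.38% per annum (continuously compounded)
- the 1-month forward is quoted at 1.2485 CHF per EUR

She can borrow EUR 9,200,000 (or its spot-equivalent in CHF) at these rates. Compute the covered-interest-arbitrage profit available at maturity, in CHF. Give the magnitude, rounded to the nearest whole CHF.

CHF 372,040

T = 1/12 years.
Invest the EUR and cover forward: 9,200,000 × 1.0019853014 × 1.2485 = CHF 11,509,003.57.
Convert at spot and invest in CHF: 9,200,000 × 1.2063 × 1.0035144947 = CHF 11,136,963.72.
The quoted forward overvalues EUR, so borrow CHF, buy EUR at spot, deposit the EUR at 2.38%, and sell the proceeds forward at 1.2485.
The gap between the two covered legs is CHF 372,040.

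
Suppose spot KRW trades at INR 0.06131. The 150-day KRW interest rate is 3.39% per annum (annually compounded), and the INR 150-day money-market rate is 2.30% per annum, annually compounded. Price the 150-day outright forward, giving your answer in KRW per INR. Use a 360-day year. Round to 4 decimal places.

T = 150/360 years.
INR growth factor: (1 + 0.0230)^(150/360) = 1.00951981.
Growth of 1 KRW over T: (1 + 0.0339)^(150/360) = 1.01398778.
CIP: F = S · (grow INR)/(grow KRW) = 0.06131 × 1.00951981/1.01398778 = 0.061039848 INR per KRW.
Invert for KRW per INR: 1 / 0.061039848 = 16.3827.

16.3827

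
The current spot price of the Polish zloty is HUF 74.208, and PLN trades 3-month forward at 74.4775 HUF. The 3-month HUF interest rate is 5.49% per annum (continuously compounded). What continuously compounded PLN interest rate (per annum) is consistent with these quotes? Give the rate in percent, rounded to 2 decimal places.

4.04%

T = 3/12 years.
CIP gives F = S · g_HUF/g_PLN, so g_HUF/g_PLN = 74.4775/74.208 = 1.0036317.
The HUF side grows by e^(0.0549×3/12) = 1.0138196.
So the PLN growth factor = 1.010151.
Take logs: ln 1.010151 / (3/12) = 0.040399, so 4.04%.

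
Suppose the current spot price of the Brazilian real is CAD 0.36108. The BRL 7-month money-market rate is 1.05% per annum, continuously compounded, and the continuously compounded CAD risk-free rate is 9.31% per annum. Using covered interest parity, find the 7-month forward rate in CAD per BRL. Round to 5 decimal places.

0.37890

T = 7/12 years.
CAD growth factor: e^(0.0931×7/12) = 1.0558101.
BRL growth factor: e^(0.0105×7/12) = 1.0061438.
CIP: F = S · (grow CAD)/(grow BRL) = 0.36108 × 1.0558101/1.0061438 = 0.3789040 CAD per BRL.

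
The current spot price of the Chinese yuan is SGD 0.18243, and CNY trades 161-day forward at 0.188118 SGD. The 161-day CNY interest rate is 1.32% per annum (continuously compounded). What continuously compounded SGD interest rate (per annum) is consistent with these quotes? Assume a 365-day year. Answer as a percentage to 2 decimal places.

8.28%

T = 161/365 years.
By CIP, F/S equals the SGD-to-CNY growth ratio: 0.188118/0.18243 = 1.0311791.
The CNY side grows by e^(0.0132×161/365) = 1.0058394.
That pins the SGD growth at 1.0372006.
r = ln(1.0372006)/(161/365) = 0.082806 → 8.28%.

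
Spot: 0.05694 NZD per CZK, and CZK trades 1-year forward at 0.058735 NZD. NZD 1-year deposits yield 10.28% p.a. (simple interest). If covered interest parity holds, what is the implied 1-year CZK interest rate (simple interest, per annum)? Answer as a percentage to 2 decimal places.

T = 1 year.
F/S = 0.058735/0.05694 = 1.0315244 = (growth of NZD) / (growth of CZK).
The NZD side grows by 1 + 0.1028×1 = 1.102800.
So the CZK growth factor = 1.0690973.
(1.0690973 − 1)/T = 0.069097, i.e. 6.91%.

6.91%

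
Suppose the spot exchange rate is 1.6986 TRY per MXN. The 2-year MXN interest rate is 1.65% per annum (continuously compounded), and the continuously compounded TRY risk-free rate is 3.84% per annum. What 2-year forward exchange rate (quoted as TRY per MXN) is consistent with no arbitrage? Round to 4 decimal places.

1.7747

T = 2 years.
TRY growth factor: e^(0.0384×2) = 1.0798261.
MXN accumulates by e^(0.0165×2) = 1.0335505.
Forward (TRY per MXN) = 1.6986 × 1.0798261 / 1.0335505 = 1.774652.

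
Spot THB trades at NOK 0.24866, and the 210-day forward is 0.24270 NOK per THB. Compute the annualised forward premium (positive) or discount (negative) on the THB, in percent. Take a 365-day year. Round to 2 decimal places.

-4.17%

T = 210/365 years.
(F − S)/S = (0.24270 − 0.24866)/0.24866 = -0.0239685.
Annualise by dividing by T: -0.0239685 / (210/365) = -0.041660 → -4.17%.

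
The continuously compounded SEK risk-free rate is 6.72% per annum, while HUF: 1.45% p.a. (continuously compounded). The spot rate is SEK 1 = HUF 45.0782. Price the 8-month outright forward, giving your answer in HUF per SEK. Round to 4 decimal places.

43.5220

T = 8/12 years.
HUF growth factor: e^(0.0145×8/12) = 1.00971354.
SEK growth factor: e^(0.0672×8/12) = 1.04581868.
CIP: F = S · (grow HUF)/(grow SEK) = 45.0782 × 1.00971354/1.04581868 = 43.521951 HUF per SEK.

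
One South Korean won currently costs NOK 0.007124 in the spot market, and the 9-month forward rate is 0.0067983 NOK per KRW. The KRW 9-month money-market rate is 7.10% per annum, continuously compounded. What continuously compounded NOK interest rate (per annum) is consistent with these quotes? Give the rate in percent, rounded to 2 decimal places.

T = 9/12 years.
CIP gives F = S · g_NOK/g_KRW, so g_NOK/g_KRW = 0.0067983/0.007124 = 0.9542813.
The KRW side grows by e^(0.0710×9/12) = 1.0546933.
That pins the NOK growth at 1.0064741.
Take logs: ln 1.0064741 / (9/12) = 0.008604, so 0.86%.

0.86%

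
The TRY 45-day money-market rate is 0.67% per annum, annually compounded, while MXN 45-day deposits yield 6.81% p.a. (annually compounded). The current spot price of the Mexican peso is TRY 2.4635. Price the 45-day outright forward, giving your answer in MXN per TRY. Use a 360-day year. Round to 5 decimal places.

0.40894

T = 45/360 years.
Growth of 1 TRY over T: (1 + 0.0067)^(45/360) = 1.0008351.
Growth of 1 MXN over T: (1 + 0.0681)^(45/360) = 1.0082692.
Forward (TRY per MXN) = 2.4635 × 1.0008351 / 1.0082692 = 2.445336.
Quoted the other way: 1/2.445336 = 0.40894 MXN per TRY.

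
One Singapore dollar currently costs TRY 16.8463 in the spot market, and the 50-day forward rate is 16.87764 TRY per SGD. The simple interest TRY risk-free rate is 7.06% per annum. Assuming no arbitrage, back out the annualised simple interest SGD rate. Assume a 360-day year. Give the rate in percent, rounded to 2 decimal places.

5.71%

T = 50/360 years.
By CIP, F/S equals the TRY-to-SGD growth ratio: 16.87764/16.8463 = 1.0018603.
TRY growth factor: 1 + 0.0706×50/360 = 1.0098056.
Hence g_SGD = 1.0079305.
r = (1.0079305 − 1)/(50/360) = 0.057100 → 5.71%.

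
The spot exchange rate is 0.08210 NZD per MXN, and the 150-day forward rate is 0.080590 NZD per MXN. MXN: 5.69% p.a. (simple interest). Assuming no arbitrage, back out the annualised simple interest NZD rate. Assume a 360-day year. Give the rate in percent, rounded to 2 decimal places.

T = 150/360 years.
F/S = 0.08059/0.0821 = 0.9816078 = (growth of NZD) / (growth of MXN).
MXN growth factor: 1 + 0.0569×150/360 = 1.0237083.
Hence g_NZD = 1.0048801.
r = (1.0048801 − 1)/(150/360) = 0.011712 → 1.17%.

1.17%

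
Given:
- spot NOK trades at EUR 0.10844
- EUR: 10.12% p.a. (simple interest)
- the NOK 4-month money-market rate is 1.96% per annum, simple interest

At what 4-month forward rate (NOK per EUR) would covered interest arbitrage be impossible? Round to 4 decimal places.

8.9790

T = 4/12 years.
Growth of 1 EUR over T: 1 + 0.1012×4/12 = 1.0337333.
NOK growth factor: 1 + 0.0196×4/12 = 1.0065333.
So F = 0.10844 × 1.0337333 / 1.0065333 = 0.1113704 (EUR/NOK).
Quoted the other way: 1/0.1113704 = 8.9790 NOK per EUR.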